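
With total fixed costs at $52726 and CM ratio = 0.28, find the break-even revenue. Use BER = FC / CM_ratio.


Formula: BER = Fixed Costs / Contribution Margin Ratio
BER = $52726 / 0.28
BER = $188307.14 (to the nearest cent)

$188307.14


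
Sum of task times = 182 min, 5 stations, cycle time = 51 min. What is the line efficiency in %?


Formula: Efficiency = Sum of Task Times / (N_stations * CT) * 100
Total station capacity = 5 stations * 51 min = 255 min
Efficiency = 182 / 255 * 100 = 71.4%

71.4%


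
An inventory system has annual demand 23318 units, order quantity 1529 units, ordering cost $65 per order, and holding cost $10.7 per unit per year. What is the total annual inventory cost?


TC = 23318/1529 * 65 + 1529/2 * 10.7

$9171.43


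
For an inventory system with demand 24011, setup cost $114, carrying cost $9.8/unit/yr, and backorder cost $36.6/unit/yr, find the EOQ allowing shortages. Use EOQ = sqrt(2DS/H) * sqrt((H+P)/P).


Formula: EOQ* = sqrt(2DS/H) * sqrt((H+P)/P)
Base EOQ = sqrt(2*24011*114/9.8) = 747.41 units
Correction = sqrt((9.8+36.6)/36.6) = 1.12595
EOQ* = 747.41 * 1.12595 = 841.5 units

841.5 units


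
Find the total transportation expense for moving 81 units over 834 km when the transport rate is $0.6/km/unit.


TC = dist * cost * units = 834 * 0.6 * 81 = $40532.40

$40532.40


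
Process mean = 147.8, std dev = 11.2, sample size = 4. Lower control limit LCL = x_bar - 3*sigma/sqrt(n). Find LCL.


LCL = 147.8 - 3 * 11.2 / sqrt(4)

131.0


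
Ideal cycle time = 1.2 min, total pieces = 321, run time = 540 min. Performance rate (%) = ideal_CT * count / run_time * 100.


Formula: Performance = (Ideal CT * Total Count) / Run Time * 100
Ideal output time = 1.2 * 321 = 385.2 min
Performance = 385.2 / 540 * 100 = 71.3%

71.3%


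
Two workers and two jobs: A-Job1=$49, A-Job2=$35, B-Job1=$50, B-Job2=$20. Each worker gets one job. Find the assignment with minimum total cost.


Option 1: A->1 + B->2 = $49 + $20 = $69
Option 2: A->2 + B->1 = $35 + $50 = $85
Min cost = min($69, $85) = $69

$69


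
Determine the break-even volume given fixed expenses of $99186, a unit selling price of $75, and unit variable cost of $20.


Formula: BEQ = Fixed Costs / (Price - Variable Cost)
Contribution margin = $75 - $20 = $55/unit
BEQ = ceil($99186 / $55/unit) = ceil(1803.38) = 1804 units

1804 units


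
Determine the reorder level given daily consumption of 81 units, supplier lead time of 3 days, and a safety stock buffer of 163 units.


Formula: ROP = (Daily Demand * Lead Time) + Safety Stock
Demand during lead time = 81 * 3 = 243 units
ROP = 243 + 163 = 406 units

406 units


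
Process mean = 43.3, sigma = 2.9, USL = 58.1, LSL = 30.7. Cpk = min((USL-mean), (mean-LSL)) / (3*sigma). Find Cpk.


Cpu = (58.1 - 43.3) / (3 * 2.9) = 1.7
Cpl = (43.3 - 30.7) / (3 * 2.9) = 1.45
Cpk = min(1.7, 1.45) = 1.45

1.45


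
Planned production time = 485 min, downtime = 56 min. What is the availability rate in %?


Formula: Availability = (Planned Time - Downtime) / Planned Time * 100
Uptime = 485 - 56 = 429 min
Availability = 429 / 485 * 100 = 88.5%

88.5%


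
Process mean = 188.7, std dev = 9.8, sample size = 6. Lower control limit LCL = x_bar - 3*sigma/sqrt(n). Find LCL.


LCL = 188.7 - 3 * 9.8 / sqrt(6)

176.7


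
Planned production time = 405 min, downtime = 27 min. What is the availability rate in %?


Formula: Availability = (Planned Time - Downtime) / Planned Time * 100
Uptime = 405 - 27 = 378 min
Availability = 378 / 405 * 100 = 93.3%

93.3%


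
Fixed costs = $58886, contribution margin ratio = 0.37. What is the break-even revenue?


Formula: BER = Fixed Costs / Contribution Margin Ratio
BER = $58886 / 0.37
BER = $159151.35 (to the nearest cent)

$159151.35


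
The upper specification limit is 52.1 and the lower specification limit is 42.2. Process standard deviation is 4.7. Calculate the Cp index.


Cp = (52.1 - 42.2) / (6 * 4.7)

0.35


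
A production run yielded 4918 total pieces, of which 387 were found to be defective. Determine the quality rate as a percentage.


Formula: Quality Rate = Good Pieces / Total Pieces * 100
Good pieces = 4918 - 387 = 4531
QR = 4531 / 4918 * 100 = 92.1%

92.1%


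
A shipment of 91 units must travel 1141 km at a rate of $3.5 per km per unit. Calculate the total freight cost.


TC = dist * cost * units = 1141 * 3.5 * 91 = $363408.50

$363408.50


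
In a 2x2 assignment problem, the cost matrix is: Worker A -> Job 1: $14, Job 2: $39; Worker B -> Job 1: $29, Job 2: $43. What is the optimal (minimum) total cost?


Option 1: A->1 + B->2 = $14 + $43 = $57
Option 2: A->2 + B->1 = $39 + $29 = $68
Min cost = min($57, $68) = $57

$57


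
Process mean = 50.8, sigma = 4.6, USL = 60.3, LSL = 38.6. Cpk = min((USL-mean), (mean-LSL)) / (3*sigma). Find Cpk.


Cpu = (60.3 - 50.8) / (3 * 4.6) = 0.69
Cpl = (50.8 - 38.6) / (3 * 4.6) = 0.88
Cpk = min(0.69, 0.88) = 0.69

0.69


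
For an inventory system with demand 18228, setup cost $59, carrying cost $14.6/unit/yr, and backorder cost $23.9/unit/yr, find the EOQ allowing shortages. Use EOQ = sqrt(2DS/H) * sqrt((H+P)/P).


Formula: EOQ* = sqrt(2DS/H) * sqrt((H+P)/P)
Base EOQ = sqrt(2*18228*59/14.6) = 383.83 units
Correction = sqrt((14.6+23.9)/23.9) = 1.2692
EOQ* = 383.83 * 1.2692 = 487.2 units

487.2 units


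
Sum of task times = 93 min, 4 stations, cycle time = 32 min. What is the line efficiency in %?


Formula: Efficiency = Sum of Task Times / (N_stations * CT) * 100
Total station capacity = 4 stations * 32 min = 128 min
Efficiency = 93 / 128 * 100 = 72.7%

72.7%


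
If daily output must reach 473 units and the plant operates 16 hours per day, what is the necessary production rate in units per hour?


Formula: Production Rate = Daily Demand / Available Hours
Rate = 473 units/day / 16 hours/day
Rate = 29.6 units/hour

29.6 units/hour


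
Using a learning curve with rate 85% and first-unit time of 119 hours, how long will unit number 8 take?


Formula: T_n = T_1 * (learning_rate)^(log2(n)) where learning_rate = rate/100
Doublings = log2(8) = 3
T_n = 119 * 0.85^3
T_n = 119 * 0.6141 = 73.1 hours

73.1 hours


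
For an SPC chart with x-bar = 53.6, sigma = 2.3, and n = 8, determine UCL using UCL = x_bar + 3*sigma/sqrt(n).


UCL = 53.6 + 3 * 2.3 / sqrt(8)

56.04


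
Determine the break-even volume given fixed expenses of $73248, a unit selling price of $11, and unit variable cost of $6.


Formula: BEQ = Fixed Costs / (Price - Variable Cost)
Contribution margin = $11 - $6 = $5/unit
BEQ = ceil($73248 / $5/unit) = ceil(14649.6) = 14650 units

14650 units


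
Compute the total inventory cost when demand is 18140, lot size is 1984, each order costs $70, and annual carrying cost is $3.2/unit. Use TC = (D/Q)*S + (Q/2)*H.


TC = 18140/1984 * 70 + 1984/2 * 3.2

$3814.42


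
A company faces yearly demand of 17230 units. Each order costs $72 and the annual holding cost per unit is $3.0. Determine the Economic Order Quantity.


Formula: EOQ = sqrt(2 * D * S / H)
Numerator: 2 * 17230 * 72 = 2481120
2DS/H = 2481120 / 3.0 = 827040.0
EOQ = sqrt(827040.0) = 909.4 units

909.4 units


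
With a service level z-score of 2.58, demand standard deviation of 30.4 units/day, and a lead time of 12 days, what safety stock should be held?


Formula: SS = z * sigma_d * sqrt(LT)
sqrt(LT) = sqrt(12) = 3.4641
SS = 2.58 * 30.4 * 3.4641
SS = 271.7 units

271.7 units


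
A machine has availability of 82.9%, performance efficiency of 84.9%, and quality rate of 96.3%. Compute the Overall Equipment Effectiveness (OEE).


Formula: OEE = Availability * Performance * Quality / 10000
A * P = 82.9% * 84.9% / 100 = 70.38%
OEE = 70.38% * 96.3% / 100 = 67.8%

67.8%


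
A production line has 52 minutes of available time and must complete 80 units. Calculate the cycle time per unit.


Formula: CT = Available Time / Number of Units
CT = 52 min / 80 units
CT = 0.65 min/unit

0.65 min/unit


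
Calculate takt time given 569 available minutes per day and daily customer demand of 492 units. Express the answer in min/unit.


Formula: Takt Time = Available Production Time / Customer Demand
Takt = 569 min/day / 492 units/day
Takt = 1.16 min/unit

1.16 min/unit


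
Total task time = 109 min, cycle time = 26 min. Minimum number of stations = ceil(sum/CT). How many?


Formula: N_min = ceil(Sum of Task Times / Cycle Time)
N_min = ceil(109 min / 26 min) = ceil(4.1923)
N_min = 5 stations

5


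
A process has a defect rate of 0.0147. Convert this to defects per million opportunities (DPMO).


DPMO = defect_rate * 1000000 = 0.0147 * 1000000

14700


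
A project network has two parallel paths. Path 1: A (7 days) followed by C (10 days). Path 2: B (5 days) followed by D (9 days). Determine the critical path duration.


Path 1 = 7 + 10 = 17 days
Path 2 = 5 + 9 = 14 days
Duration = max(17, 14) = 17 days

17 days


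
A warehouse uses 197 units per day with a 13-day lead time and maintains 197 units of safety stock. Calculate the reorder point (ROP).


Formula: ROP = (Daily Demand * Lead Time) + Safety Stock
Demand during lead time = 197 * 13 = 2561 units
ROP = 2561 + 197 = 2758 units

2758 units


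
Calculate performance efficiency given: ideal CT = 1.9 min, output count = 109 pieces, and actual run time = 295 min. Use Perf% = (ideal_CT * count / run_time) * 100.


Formula: Performance = (Ideal CT * Total Count) / Run Time * 100
Ideal output time = 1.9 * 109 = 207.1 min
Performance = 207.1 / 295 * 100 = 70.2%

70.2%


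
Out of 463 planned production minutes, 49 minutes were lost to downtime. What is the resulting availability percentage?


Formula: Availability = (Planned Time - Downtime) / Planned Time * 100
Uptime = 463 - 49 = 414 min
Availability = 414 / 463 * 100 = 89.4%

89.4%


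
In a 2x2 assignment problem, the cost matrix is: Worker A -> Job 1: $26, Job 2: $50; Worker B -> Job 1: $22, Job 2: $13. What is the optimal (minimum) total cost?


Option 1: A->1 + B->2 = $26 + $13 = $39
Option 2: A->2 + B->1 = $50 + $22 = $72
Min cost = min($39, $72) = $39

$39


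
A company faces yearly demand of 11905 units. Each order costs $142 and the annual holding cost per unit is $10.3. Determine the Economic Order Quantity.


Formula: EOQ = sqrt(2 * D * S / H)
Numerator: 2 * 11905 * 142 = 3381020
2DS/H = 3381020 / 10.3 = 328254.4
EOQ = sqrt(328254.4) = 572.9 units

572.9 units


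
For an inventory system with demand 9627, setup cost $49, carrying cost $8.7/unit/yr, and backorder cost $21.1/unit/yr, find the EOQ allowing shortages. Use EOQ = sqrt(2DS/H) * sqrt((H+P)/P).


Formula: EOQ* = sqrt(2DS/H) * sqrt((H+P)/P)
Base EOQ = sqrt(2*9627*49/8.7) = 329.31 units
Correction = sqrt((8.7+21.1)/21.1) = 1.18841
EOQ* = 329.31 * 1.18841 = 391.4 units

391.4 units


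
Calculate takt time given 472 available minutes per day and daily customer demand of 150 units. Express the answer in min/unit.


Formula: Takt Time = Available Production Time / Customer Demand
Takt = 472 min/day / 150 units/day
Takt = 3.15 min/unit

3.15 min/unit


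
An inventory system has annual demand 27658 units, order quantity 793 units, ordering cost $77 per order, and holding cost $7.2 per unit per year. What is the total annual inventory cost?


TC = 27658/793 * 77 + 793/2 * 7.2

$5540.38


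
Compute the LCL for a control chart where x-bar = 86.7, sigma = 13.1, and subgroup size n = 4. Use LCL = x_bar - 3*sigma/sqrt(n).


LCL = 86.7 - 3 * 13.1 / sqrt(4)

67.05


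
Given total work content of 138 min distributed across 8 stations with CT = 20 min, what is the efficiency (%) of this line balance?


Formula: Efficiency = Sum of Task Times / (N_stations * CT) * 100
Total station capacity = 8 stations * 20 min = 160 min
Efficiency = 138 / 160 * 100 = 86.3%

86.3%


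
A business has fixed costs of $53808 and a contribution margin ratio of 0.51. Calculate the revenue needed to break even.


Formula: BER = Fixed Costs / Contribution Margin Ratio
BER = $53808 / 0.51
BER = $105505.88 (to the nearest cent)

$105505.88


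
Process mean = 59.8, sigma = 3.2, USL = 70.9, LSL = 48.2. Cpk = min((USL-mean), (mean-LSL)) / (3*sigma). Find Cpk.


Cpu = (70.9 - 59.8) / (3 * 3.2) = 1.16
Cpl = (59.8 - 48.2) / (3 * 3.2) = 1.21
Cpk = min(1.16, 1.21) = 1.16

1.16


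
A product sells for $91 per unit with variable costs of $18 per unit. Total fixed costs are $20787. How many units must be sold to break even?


Formula: BEQ = Fixed Costs / (Price - Variable Cost)
Contribution margin = $91 - $18 = $73/unit
BEQ = ceil($20787 / $73/unit) = ceil(284.75) = 285 units

285 units


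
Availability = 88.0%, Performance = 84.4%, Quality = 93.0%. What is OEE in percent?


Formula: OEE = Availability * Performance * Quality / 10000
A * P = 88.0% * 84.4% / 100 = 74.27%
OEE = 74.27% * 93.0% / 100 = 69.1%

69.1%


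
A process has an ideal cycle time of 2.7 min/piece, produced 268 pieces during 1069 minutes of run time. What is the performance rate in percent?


Formula: Performance = (Ideal CT * Total Count) / Run Time * 100
Ideal output time = 2.7 * 268 = 723.6 min
Performance = 723.6 / 1069 * 100 = 67.7%

67.7%


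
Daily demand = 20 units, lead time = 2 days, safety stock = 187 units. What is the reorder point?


Formula: ROP = (Daily Demand * Lead Time) + Safety Stock
Demand during lead time = 20 * 2 = 40 units
ROP = 40 + 187 = 227 units

227 units


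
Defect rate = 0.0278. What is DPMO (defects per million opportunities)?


DPMO = defect_rate * 1000000 = 0.0278 * 1000000

27800


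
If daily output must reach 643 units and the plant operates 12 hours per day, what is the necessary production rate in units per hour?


Formula: Production Rate = Daily Demand / Available Hours
Rate = 643 units/day / 12 hours/day
Rate = 53.6 units/hour

53.6 units/hour


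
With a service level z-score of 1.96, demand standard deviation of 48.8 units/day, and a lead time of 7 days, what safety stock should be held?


Formula: SS = z * sigma_d * sqrt(LT)
sqrt(LT) = sqrt(7) = 2.6458
SS = 1.96 * 48.8 * 2.6458
SS = 253.1 units

253.1 units


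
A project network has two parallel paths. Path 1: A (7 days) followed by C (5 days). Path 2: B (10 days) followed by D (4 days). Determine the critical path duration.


Path 1 = 7 + 5 = 12 days
Path 2 = 10 + 4 = 14 days
Duration = max(12, 14) = 14 days

14 days


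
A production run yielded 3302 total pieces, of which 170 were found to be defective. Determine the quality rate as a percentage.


Formula: Quality Rate = Good Pieces / Total Pieces * 100
Good pieces = 3302 - 170 = 3132
QR = 3132 / 3302 * 100 = 94.9%

94.9%


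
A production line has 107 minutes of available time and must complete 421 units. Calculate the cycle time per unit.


Formula: CT = Available Time / Number of Units
CT = 107 min / 421 units
CT = 0.25 min/unit

0.25 min/unit


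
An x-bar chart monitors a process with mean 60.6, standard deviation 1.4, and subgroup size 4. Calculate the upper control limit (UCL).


UCL = 60.6 + 3 * 1.4 / sqrt(4)

62.7


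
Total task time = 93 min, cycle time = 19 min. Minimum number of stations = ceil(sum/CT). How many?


Formula: N_min = ceil(Sum of Task Times / Cycle Time)
N_min = ceil(93 min / 19 min) = ceil(4.8947)
N_min = 5 stations

5


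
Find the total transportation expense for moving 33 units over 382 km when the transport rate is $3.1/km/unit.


TC = dist * cost * units = 382 * 3.1 * 33 = $39078.60

$39078.60


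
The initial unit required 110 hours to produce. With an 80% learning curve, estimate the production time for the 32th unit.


Formula: T_n = T_1 * (learning_rate)^(log2(n)) where learning_rate = rate/100
Doublings = log2(32) = 5
T_n = 110 * 0.8^5
T_n = 110 * 0.3277 = 36.0 hours

36.0 hours


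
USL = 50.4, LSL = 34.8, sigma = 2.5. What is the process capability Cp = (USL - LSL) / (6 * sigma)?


Cp = (50.4 - 34.8) / (6 * 2.5)

1.04


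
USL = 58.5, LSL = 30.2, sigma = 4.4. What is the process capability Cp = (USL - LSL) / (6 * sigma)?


Cp = (58.5 - 30.2) / (6 * 4.4)

1.07


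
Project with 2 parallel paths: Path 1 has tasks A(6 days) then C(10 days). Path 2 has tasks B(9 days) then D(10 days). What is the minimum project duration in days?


Path 1 = 6 + 10 = 16 days
Path 2 = 9 + 10 = 19 days
Duration = max(16, 19) = 19 days

19 days


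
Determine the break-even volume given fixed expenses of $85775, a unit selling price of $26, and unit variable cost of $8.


Formula: BEQ = Fixed Costs / (Price - Variable Cost)
Contribution margin = $26 - $8 = $18/unit
BEQ = ceil($85775 / $18/unit) = ceil(4765.28) = 4766 units

4766 units


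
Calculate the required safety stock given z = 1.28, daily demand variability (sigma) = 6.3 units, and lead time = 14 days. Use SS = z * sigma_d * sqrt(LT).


Formula: SS = z * sigma_d * sqrt(LT)
sqrt(LT) = sqrt(14) = 3.7417
SS = 1.28 * 6.3 * 3.7417
SS = 30.2 units

30.2 units


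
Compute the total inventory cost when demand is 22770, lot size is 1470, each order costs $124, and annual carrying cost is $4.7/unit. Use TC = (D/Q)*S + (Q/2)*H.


TC = 22770/1470 * 124 + 1470/2 * 4.7

$5375.23


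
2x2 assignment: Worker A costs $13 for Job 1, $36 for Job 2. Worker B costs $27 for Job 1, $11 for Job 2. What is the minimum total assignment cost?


Option 1: A->1 + B->2 = $13 + $11 = $24
Option 2: A->2 + B->1 = $36 + $27 = $63
Min cost = min($24, $63) = $24

$24


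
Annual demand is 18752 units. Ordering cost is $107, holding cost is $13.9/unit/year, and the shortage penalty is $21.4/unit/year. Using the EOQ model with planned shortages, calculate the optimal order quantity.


Formula: EOQ* = sqrt(2DS/H) * sqrt((H+P)/P)
Base EOQ = sqrt(2*18752*107/13.9) = 537.31 units
Correction = sqrt((13.9+21.4)/21.4) = 1.28434
EOQ* = 537.31 * 1.28434 = 690.1 units

690.1 units


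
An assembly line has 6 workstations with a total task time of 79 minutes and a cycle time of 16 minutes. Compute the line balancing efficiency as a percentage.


Formula: Efficiency = Sum of Task Times / (N_stations * CT) * 100
Total station capacity = 6 stations * 16 min = 96 min
Efficiency = 79 / 96 * 100 = 82.3%

82.3%


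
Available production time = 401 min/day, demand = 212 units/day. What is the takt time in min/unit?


Formula: Takt Time = Available Production Time / Customer Demand
Takt = 401 min/day / 212 units/day
Takt = 1.89 min/unit

1.89 min/unit


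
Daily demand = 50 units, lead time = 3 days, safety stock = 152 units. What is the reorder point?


Formula: ROP = (Daily Demand * Lead Time) + Safety Stock
Demand during lead time = 50 * 3 = 150 units
ROP = 150 + 152 = 302 units

302 units


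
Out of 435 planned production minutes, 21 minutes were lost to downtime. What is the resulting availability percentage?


Formula: Availability = (Planned Time - Downtime) / Planned Time * 100
Uptime = 435 - 21 = 414 min
Availability = 414 / 435 * 100 = 95.2%

95.2%


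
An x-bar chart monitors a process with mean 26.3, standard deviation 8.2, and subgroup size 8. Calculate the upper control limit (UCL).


UCL = 26.3 + 3 * 8.2 / sqrt(8)

35.0


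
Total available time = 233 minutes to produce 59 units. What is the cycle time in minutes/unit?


Formula: CT = Available Time / Number of Units
CT = 233 min / 59 units
CT = 3.95 min/unit

3.95 min/unit


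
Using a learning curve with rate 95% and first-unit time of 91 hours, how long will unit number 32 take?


Formula: T_n = T_1 * (learning_rate)^(log2(n)) where learning_rate = rate/100
Doublings = log2(32) = 5
T_n = 91 * 0.95^5
T_n = 91 * 0.7738 = 70.4 hours

70.4 hours


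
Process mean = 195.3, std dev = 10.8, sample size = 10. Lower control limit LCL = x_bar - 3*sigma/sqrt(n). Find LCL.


LCL = 195.3 - 3 * 10.8 / sqrt(10)

185.05


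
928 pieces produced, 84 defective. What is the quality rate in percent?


Formula: Quality Rate = Good Pieces / Total Pieces * 100
Good pieces = 928 - 84 = 844
QR = 844 / 928 * 100 = 90.9%

90.9%


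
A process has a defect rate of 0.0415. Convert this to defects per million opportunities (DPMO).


DPMO = defect_rate * 1000000 = 0.0415 * 1000000

41500


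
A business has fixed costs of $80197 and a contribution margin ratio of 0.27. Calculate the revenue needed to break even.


Formula: BER = Fixed Costs / Contribution Margin Ratio
BER = $80197 / 0.27
BER = $297025.93 (to the nearest cent)

$297025.93


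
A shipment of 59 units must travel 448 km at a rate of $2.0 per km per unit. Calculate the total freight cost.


TC = dist * cost * units = 448 * 2.0 * 59 = $52864.00

$52864.00


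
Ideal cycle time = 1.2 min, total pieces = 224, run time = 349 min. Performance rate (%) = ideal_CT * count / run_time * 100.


Formula: Performance = (Ideal CT * Total Count) / Run Time * 100
Ideal output time = 1.2 * 224 = 268.8 min
Performance = 268.8 / 349 * 100 = 77.0%

77.0%


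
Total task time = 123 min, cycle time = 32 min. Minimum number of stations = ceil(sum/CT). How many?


Formula: N_min = ceil(Sum of Task Times / Cycle Time)
N_min = ceil(123 min / 32 min) = ceil(3.8438)
N_min = 4 stations

4


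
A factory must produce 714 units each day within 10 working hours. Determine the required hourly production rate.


Formula: Production Rate = Daily Demand / Available Hours
Rate = 714 units/day / 10 hours/day
Rate = 71.4 units/hour

71.4 units/hour


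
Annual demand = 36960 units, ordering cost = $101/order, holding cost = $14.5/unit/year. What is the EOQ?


Formula: EOQ = sqrt(2 * D * S / H)
Numerator: 2 * 36960 * 101 = 7465920
2DS/H = 7465920 / 14.5 = 514891.0
EOQ = sqrt(514891.0) = 717.6 units

717.6 units


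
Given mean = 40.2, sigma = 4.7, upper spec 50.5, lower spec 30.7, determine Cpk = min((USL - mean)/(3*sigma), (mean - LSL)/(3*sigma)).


Cpu = (50.5 - 40.2) / (3 * 4.7) = 0.73
Cpl = (40.2 - 30.7) / (3 * 4.7) = 0.67
Cpk = min(0.73, 0.67) = 0.67

0.67


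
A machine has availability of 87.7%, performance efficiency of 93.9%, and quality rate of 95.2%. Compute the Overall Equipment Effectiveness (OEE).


Formula: OEE = Availability * Performance * Quality / 10000
A * P = 87.7% * 93.9% / 100 = 82.35%
OEE = 82.35% * 95.2% / 100 = 78.4%

78.4%


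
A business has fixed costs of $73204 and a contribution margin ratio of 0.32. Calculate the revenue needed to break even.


Formula: BER = Fixed Costs / Contribution Margin Ratio
BER = $73204 / 0.32
BER = $228762.50 (to the nearest cent)

$228762.50


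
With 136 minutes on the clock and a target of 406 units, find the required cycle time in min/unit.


Formula: CT = Available Time / Number of Units
CT = 136 min / 406 units
CT = 0.33 min/unit

0.33 min/unit


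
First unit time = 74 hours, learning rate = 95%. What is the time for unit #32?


Formula: T_n = T_1 * (learning_rate)^(log2(n)) where learning_rate = rate/100
Doublings = log2(32) = 5
T_n = 74 * 0.95^5
T_n = 74 * 0.7738 = 57.3 hours

57.3 hours


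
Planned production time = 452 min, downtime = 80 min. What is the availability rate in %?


Formula: Availability = (Planned Time - Downtime) / Planned Time * 100
Uptime = 452 - 80 = 372 min
Availability = 372 / 452 * 100 = 82.3%

82.3%


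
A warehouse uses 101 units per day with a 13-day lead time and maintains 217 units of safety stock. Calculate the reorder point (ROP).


Formula: ROP = (Daily Demand * Lead Time) + Safety Stock
Demand during lead time = 101 * 13 = 1313 units
ROP = 1313 + 217 = 1530 units

1530 units


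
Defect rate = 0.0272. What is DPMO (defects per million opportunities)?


DPMO = defect_rate * 1000000 = 0.0272 * 1000000

27200


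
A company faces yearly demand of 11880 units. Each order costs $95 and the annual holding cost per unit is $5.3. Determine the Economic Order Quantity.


Formula: EOQ = sqrt(2 * D * S / H)
Numerator: 2 * 11880 * 95 = 2257200
2DS/H = 2257200 / 5.3 = 425886.8
EOQ = sqrt(425886.8) = 652.6 units

652.6 units


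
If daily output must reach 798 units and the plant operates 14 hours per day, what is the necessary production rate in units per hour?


Formula: Production Rate = Daily Demand / Available Hours
Rate = 798 units/day / 14 hours/day
Rate = 57.0 units/hour

57.0 units/hour


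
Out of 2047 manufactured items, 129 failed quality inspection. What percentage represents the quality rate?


Formula: Quality Rate = Good Pieces / Total Pieces * 100
Good pieces = 2047 - 129 = 1918
QR = 1918 / 2047 * 100 = 93.7%

93.7%


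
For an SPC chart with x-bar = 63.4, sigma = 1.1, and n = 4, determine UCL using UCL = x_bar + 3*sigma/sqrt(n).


UCL = 63.4 + 3 * 1.1 / sqrt(4)

65.05


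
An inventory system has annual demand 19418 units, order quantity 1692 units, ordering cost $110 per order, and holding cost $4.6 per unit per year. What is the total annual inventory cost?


TC = 19418/1692 * 110 + 1692/2 * 4.6

$5154.00


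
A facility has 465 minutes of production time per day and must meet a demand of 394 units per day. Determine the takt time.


Formula: Takt Time = Available Production Time / Customer Demand
Takt = 465 min/day / 394 units/day
Takt = 1.18 min/unit

1.18 min/unit


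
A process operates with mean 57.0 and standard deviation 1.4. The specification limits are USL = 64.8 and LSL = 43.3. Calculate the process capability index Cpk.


Cpu = (64.8 - 57.0) / (3 * 1.4) = 1.86
Cpl = (57.0 - 43.3) / (3 * 1.4) = 3.26
Cpk = min(1.86, 3.26) = 1.86

1.86


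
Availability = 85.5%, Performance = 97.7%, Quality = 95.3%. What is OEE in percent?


Formula: OEE = Availability * Performance * Quality / 10000
A * P = 85.5% * 97.7% / 100 = 83.53%
OEE = 83.53% * 95.3% / 100 = 79.6%

79.6%


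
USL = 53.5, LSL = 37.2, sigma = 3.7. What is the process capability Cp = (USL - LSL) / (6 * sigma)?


Cp = (53.5 - 37.2) / (6 * 3.7)

0.73


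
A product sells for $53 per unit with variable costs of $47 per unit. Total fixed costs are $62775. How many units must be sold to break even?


Formula: BEQ = Fixed Costs / (Price - Variable Cost)
Contribution margin = $53 - $47 = $6/unit
BEQ = ceil($62775 / $6/unit) = ceil(10462.5) = 10463 units

10463 units


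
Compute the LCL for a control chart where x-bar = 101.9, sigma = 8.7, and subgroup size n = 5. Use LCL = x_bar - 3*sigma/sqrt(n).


LCL = 101.9 - 3 * 8.7 / sqrt(5)

90.23


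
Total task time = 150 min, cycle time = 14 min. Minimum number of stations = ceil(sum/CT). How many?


Formula: N_min = ceil(Sum of Task Times / Cycle Time)
N_min = ceil(150 min / 14 min) = ceil(10.7143)
N_min = 11 stations

11


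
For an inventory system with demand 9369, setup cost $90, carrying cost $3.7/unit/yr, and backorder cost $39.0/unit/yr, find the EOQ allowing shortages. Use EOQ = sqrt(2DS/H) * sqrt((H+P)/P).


Formula: EOQ* = sqrt(2DS/H) * sqrt((H+P)/P)
Base EOQ = sqrt(2*9369*90/3.7) = 675.12 units
Correction = sqrt((3.7+39.0)/39.0) = 1.04636
EOQ* = 675.12 * 1.04636 = 706.4 units

706.4 units


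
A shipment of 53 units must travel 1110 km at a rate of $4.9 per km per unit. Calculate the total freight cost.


TC = dist * cost * units = 1110 * 4.9 * 53 = $288267.00

$288267.00


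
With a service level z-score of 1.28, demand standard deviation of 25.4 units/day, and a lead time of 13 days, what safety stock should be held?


Formula: SS = z * sigma_d * sqrt(LT)
sqrt(LT) = sqrt(13) = 3.6056
SS = 1.28 * 25.4 * 3.6056
SS = 117.2 units

117.2 units


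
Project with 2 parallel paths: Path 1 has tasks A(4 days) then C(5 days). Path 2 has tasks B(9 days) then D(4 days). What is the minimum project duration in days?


Path 1 = 4 + 5 = 9 days
Path 2 = 9 + 4 = 13 days
Duration = max(9, 13) = 13 days

13 days


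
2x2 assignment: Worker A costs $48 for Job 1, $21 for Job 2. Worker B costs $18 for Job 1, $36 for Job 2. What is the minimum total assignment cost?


Option 1: A->1 + B->2 = $48 + $36 = $84
Option 2: A->2 + B->1 = $21 + $18 = $39
Min cost = min($84, $39) = $39

$39


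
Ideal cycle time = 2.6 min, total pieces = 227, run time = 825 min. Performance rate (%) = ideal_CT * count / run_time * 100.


Formula: Performance = (Ideal CT * Total Count) / Run Time * 100
Ideal output time = 2.6 * 227 = 590.2 min
Performance = 590.2 / 825 * 100 = 71.5%

71.5%


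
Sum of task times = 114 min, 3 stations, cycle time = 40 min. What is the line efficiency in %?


Formula: Efficiency = Sum of Task Times / (N_stations * CT) * 100
Total station capacity = 3 stations * 40 min = 120 min
Efficiency = 114 / 120 * 100 = 95.0%

95.0%


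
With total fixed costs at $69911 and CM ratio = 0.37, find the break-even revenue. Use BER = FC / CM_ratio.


Formula: BER = Fixed Costs / Contribution Margin Ratio
BER = $69911 / 0.37
BER = $188948.65 (to the nearest cent)

$188948.65


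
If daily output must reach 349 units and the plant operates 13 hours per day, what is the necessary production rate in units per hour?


Formula: Production Rate = Daily Demand / Available Hours
Rate = 349 units/day / 13 hours/day
Rate = 26.8 units/hour

26.8 units/hour


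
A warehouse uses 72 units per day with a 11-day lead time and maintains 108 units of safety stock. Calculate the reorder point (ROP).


Formula: ROP = (Daily Demand * Lead Time) + Safety Stock
Demand during lead time = 72 * 11 = 792 units
ROP = 792 + 108 = 900 units

900 units


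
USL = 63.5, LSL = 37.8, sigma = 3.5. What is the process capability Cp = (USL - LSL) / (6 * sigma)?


Cp = (63.5 - 37.8) / (6 * 3.5)

1.22


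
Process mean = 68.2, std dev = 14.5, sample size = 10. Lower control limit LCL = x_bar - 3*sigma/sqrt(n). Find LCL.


LCL = 68.2 - 3 * 14.5 / sqrt(10)

54.44


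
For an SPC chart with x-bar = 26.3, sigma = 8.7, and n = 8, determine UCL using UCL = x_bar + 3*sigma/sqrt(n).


UCL = 26.3 + 3 * 8.7 / sqrt(8)

35.53


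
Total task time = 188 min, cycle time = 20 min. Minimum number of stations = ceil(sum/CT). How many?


Formula: N_min = ceil(Sum of Task Times / Cycle Time)
N_min = ceil(188 min / 20 min) = ceil(9.4)
N_min = 10 stations

10


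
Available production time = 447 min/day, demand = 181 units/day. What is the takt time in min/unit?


Formula: Takt Time = Available Production Time / Customer Demand
Takt = 447 min/day / 181 units/day
Takt = 2.47 min/unit

2.47 min/unit


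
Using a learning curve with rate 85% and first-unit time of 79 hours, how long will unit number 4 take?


Formula: T_n = T_1 * (learning_rate)^(log2(n)) where learning_rate = rate/100
Doublings = log2(4) = 2
T_n = 79 * 0.85^2
T_n = 79 * 0.7225 = 57.1 hours

57.1 hours


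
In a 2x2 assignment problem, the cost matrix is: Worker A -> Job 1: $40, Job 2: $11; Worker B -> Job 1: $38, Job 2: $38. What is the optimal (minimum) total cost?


Option 1: A->1 + B->2 = $40 + $38 = $78
Option 2: A->2 + B->1 = $11 + $38 = $49
Min cost = min($78, $49) = $49

$49


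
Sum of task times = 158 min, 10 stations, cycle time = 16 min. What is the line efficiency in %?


Formula: Efficiency = Sum of Task Times / (N_stations * CT) * 100
Total station capacity = 10 stations * 16 min = 160 min
Efficiency = 158 / 160 * 100 = 98.8%

98.8%


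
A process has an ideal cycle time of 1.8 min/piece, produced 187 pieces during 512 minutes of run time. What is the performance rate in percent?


Formula: Performance = (Ideal CT * Total Count) / Run Time * 100
Ideal output time = 1.8 * 187 = 336.6 min
Performance = 336.6 / 512 * 100 = 65.7%

65.7%


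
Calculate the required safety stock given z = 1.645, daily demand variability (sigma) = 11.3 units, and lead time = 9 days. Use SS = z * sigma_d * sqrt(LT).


Formula: SS = z * sigma_d * sqrt(LT)
sqrt(LT) = sqrt(9) = 3.0
SS = 1.645 * 11.3 * 3.0
SS = 55.8 units

55.8 units


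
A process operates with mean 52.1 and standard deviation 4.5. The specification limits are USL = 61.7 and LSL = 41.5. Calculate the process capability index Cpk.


Cpu = (61.7 - 52.1) / (3 * 4.5) = 0.71
Cpl = (52.1 - 41.5) / (3 * 4.5) = 0.79
Cpk = min(0.71, 0.79) = 0.71

0.71


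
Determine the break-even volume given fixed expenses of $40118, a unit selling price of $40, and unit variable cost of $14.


Formula: BEQ = Fixed Costs / (Price - Variable Cost)
Contribution margin = $40 - $14 = $26/unit
BEQ = ceil($40118 / $26/unit) = ceil(1543.0) = 1543 units

1543 units


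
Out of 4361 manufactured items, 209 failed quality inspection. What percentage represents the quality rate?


Formula: Quality Rate = Good Pieces / Total Pieces * 100
Good pieces = 4361 - 209 = 4152
QR = 4152 / 4361 * 100 = 95.2%

95.2%


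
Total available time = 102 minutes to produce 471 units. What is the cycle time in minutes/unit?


Formula: CT = Available Time / Number of Units
CT = 102 min / 471 units
CT = 0.22 min/unit

0.22 min/unit


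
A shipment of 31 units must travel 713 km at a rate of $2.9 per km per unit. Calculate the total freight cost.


TC = dist * cost * units = 713 * 2.9 * 31 = $64098.70

$64098.70


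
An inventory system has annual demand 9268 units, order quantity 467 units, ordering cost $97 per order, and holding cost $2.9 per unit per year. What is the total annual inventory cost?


TC = 9268/467 * 97 + 467/2 * 2.9

$2602.19


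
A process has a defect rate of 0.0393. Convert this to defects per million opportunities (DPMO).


DPMO = defect_rate * 1000000 = 0.0393 * 1000000

39300


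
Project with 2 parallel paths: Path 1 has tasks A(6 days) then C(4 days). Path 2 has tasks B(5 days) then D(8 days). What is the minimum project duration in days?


Path 1 = 6 + 4 = 10 days
Path 2 = 5 + 8 = 13 days
Duration = max(10, 13) = 13 days

13 days


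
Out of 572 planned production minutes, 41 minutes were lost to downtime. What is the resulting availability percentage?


Formula: Availability = (Planned Time - Downtime) / Planned Time * 100
Uptime = 572 - 41 = 531 min
Availability = 531 / 572 * 100 = 92.8%

92.8%


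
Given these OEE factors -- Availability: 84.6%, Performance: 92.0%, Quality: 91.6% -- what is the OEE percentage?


Formula: OEE = Availability * Performance * Quality / 10000
A * P = 84.6% * 92.0% / 100 = 77.83%
OEE = 77.83% * 91.6% / 100 = 71.3%

71.3%


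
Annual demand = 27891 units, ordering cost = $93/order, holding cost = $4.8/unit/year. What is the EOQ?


Formula: EOQ = sqrt(2 * D * S / H)
Numerator: 2 * 27891 * 93 = 5187726
2DS/H = 5187726 / 4.8 = 1080776.3
EOQ = sqrt(1080776.3) = 1039.6 units

1039.6 units


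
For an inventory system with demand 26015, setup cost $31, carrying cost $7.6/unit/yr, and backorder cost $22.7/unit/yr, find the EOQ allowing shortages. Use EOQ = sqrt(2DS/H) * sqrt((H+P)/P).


Formula: EOQ* = sqrt(2DS/H) * sqrt((H+P)/P)
Base EOQ = sqrt(2*26015*31/7.6) = 460.68 units
Correction = sqrt((7.6+22.7)/22.7) = 1.15534
EOQ* = 460.68 * 1.15534 = 532.2 units

532.2 units


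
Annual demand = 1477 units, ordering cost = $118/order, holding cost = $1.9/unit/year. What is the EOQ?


Formula: EOQ = sqrt(2 * D * S / H)
Numerator: 2 * 1477 * 118 = 348572
2DS/H = 348572 / 1.9 = 183458.9
EOQ = sqrt(183458.9) = 428.3 units

428.3 units


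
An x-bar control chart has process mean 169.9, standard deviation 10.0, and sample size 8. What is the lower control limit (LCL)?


LCL = 169.9 - 3 * 10.0 / sqrt(8)

159.29


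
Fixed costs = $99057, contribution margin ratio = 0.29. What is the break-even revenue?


Formula: BER = Fixed Costs / Contribution Margin Ratio
BER = $99057 / 0.29
BER = $341575.86 (to the nearest cent)

$341575.86


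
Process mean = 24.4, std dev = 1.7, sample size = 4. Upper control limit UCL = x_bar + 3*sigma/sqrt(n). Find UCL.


UCL = 24.4 + 3 * 1.7 / sqrt(4)

26.95


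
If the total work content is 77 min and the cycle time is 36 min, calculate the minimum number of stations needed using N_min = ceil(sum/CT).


Formula: N_min = ceil(Sum of Task Times / Cycle Time)
N_min = ceil(77 min / 36 min) = ceil(2.1389)
N_min = 3 stations

3


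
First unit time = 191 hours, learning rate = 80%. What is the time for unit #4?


Formula: T_n = T_1 * (learning_rate)^(log2(n)) where learning_rate = rate/100
Doublings = log2(4) = 2
T_n = 191 * 0.8^2
T_n = 191 * 0.64 = 122.2 hours

122.2 hours


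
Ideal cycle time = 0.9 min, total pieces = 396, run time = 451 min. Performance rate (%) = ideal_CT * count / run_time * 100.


Formula: Performance = (Ideal CT * Total Count) / Run Time * 100
Ideal output time = 0.9 * 396 = 356.4 min
Performance = 356.4 / 451 * 100 = 79.0%

79.0%


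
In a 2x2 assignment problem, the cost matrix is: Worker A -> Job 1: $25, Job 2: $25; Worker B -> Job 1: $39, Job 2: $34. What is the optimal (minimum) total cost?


Option 1: A->1 + B->2 = $25 + $34 = $59
Option 2: A->2 + B->1 = $25 + $39 = $64
Min cost = min($59, $64) = $59

$59


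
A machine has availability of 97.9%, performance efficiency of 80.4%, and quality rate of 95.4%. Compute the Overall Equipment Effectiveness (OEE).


Formula: OEE = Availability * Performance * Quality / 10000
A * P = 97.9% * 80.4% / 100 = 78.71%
OEE = 78.71% * 95.4% / 100 = 75.1%

75.1%


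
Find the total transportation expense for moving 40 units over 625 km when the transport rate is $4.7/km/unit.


TC = dist * cost * units = 625 * 4.7 * 40 = $117500.00

$117500.00


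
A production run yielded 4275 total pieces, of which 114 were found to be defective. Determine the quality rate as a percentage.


Formula: Quality Rate = Good Pieces / Total Pieces * 100
Good pieces = 4275 - 114 = 4161
QR = 4161 / 4275 * 100 = 97.3%

97.3%


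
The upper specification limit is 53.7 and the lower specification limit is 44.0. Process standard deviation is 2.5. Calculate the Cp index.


Cp = (53.7 - 44.0) / (6 * 2.5)

0.65


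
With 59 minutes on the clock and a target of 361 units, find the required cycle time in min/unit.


Formula: CT = Available Time / Number of Units
CT = 59 min / 361 units
CT = 0.16 min/unit

0.16 min/unit


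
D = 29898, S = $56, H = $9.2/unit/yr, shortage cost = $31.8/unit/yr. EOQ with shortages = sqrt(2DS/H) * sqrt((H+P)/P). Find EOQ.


Formula: EOQ* = sqrt(2DS/H) * sqrt((H+P)/P)
Base EOQ = sqrt(2*29898*56/9.2) = 603.3 units
Correction = sqrt((9.2+31.8)/31.8) = 1.13548
EOQ* = 603.3 * 1.13548 = 685.0 units

685.0 units


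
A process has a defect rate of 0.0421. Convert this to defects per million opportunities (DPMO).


DPMO = defect_rate * 1000000 = 0.0421 * 1000000

42100


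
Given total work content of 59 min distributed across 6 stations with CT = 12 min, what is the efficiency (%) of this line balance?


Formula: Efficiency = Sum of Task Times / (N_stations * CT) * 100
Total station capacity = 6 stations * 12 min = 72 min
Efficiency = 59 / 72 * 100 = 81.9%

81.9%


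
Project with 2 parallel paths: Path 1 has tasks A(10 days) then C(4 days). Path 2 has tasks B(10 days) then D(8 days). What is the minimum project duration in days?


Path 1 = 10 + 4 = 14 days
Path 2 = 10 + 8 = 18 days
Duration = max(14, 18) = 18 days

18 days


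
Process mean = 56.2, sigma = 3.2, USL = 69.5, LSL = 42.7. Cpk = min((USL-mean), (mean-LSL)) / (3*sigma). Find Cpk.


Cpu = (69.5 - 56.2) / (3 * 3.2) = 1.39
Cpl = (56.2 - 42.7) / (3 * 3.2) = 1.41
Cpk = min(1.39, 1.41) = 1.39

1.39


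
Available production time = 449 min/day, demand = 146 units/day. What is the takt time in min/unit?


Formula: Takt Time = Available Production Time / Customer Demand
Takt = 449 min/day / 146 units/day
Takt = 3.08 min/unit

3.08 min/unit


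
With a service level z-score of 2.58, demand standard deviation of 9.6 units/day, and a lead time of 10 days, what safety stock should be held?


Formula: SS = z * sigma_d * sqrt(LT)
sqrt(LT) = sqrt(10) = 3.1623
SS = 2.58 * 9.6 * 3.1623
SS = 78.3 units

78.3 units
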